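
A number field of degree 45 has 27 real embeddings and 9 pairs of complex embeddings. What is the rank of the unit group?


By Dirichlet's unit theorem:
rank = r1 + r2 - 1
= 27 + 9 - 1
= 35

35


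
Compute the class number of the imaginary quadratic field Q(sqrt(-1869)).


K = Q(sqrt(-1869)). d mod 4 = 3, so D = disc(K) = 4d = -7476
h(K) equals the number of primitive reduced positive-definite forms (a, b, c) = a*x^2 + b*x*y + c*y^2 with b^2 - 4ac = D,
where reduced means |b| <= a <= c, with b >= 0 whenever |b| = a or a = c, and primitive means gcd(a, b, c) = 1.
Reduced forces 3a^2 <= |D| = 7476, so 1 <= a <= 49; b must have the parity of D, and c = (b^2 - D)/(4a) must be an integer >= a.
Enumerate a = 1..49, b in [-a, a]:
  a=1: (1, 0, 1869)  [1]
  a=2: (2, 2, 935)  [1]
  a=3: (3, 0, 623)  [1]
  a=4: none
  a=5: (5, -2, 374), (5, 2, 374)  [2]
  a=6: (6, 6, 313)  [1]
  a=7: (7, 0, 267)  [1]
  a=8..9: none
  a=10: (10, -2, 187), (10, 2, 187)  [2]
  a=11: (11, -2, 170), (11, 2, 170)  [2]
  a=12: none
  a=13: (13, -8, 145), (13, 8, 145)  [2]
  a=14: (14, 14, 137)  [1]
  a=15: (15, -12, 127), (15, 12, 127)  [2]
  a=16: none
  a=17: (17, -2, 110), (17, 2, 110)  [2]
  a=18..20: none
  a=21: (21, 0, 89)  [1]
  a=22: (22, -2, 85), (22, 2, 85)  [2]
  a=23..24: none
  a=25: (25, -18, 78), (25, 18, 78)  [2]
  a=26: (26, -18, 75), (26, 18, 75)  [2]
  a=27..28: none
  a=29: (29, -8, 65), (29, 8, 65)  [2]
  a=30: (30, -18, 65), (30, 18, 65)  [2]
  a=31..32: none
  a=33: (33, -24, 61), (33, 24, 61)  [2]
  a=34: (34, -2, 55), (34, 2, 55)  [2]
  a=35: (35, -28, 59), (35, 28, 59)  [2]
  a=36..38: none
  a=39: (39, -18, 50), (39, 18, 50)  [2]
  a=40..41: none
  a=42: (42, 42, 55)  [1]
  a=43: (43, -36, 51), (43, 36, 51)  [2]
  a=44..49: none
Total reduced forms: 1 + 1 + 1 + 2 + 1 + 1 + 2 + 2 + 2 + 1 + 2 + 2 + 1 + 2 + 2 + 2 + 2 + 2 + 2 + 2 + 2 + 2 + 1 + 2 = 40
h = 40

40


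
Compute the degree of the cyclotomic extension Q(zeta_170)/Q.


The degree equals Euler's totient phi(170).
170 = 2 * 5 * 17
phi(170) = 64

64


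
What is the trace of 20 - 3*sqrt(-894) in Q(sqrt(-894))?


Tr(a + b*sqrt(d)) = (a + b*sqrt(d)) + (a - b*sqrt(d)) = 2a
= 2 * (20)
= 40

40


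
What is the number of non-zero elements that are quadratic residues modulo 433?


For prime p, the number of non-zero quadratic residues is (p-1)/2.
= (433-1)/2
= 216

216


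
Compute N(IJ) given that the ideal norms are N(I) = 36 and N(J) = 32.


N(IJ) = N(I) * N(J)
= 36 * 32
= 1152

1152


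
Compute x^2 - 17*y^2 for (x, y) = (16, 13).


x^2 - d*y^2
= 16^2 - 17*13^2
= 256 - 2873
= -2617

-2617


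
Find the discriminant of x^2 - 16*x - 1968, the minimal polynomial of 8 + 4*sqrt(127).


The element 8 + 4*sqrt(127) has minimal polynomial:
x^2 - 16*x - 1968
Discriminant = (-16)^2 - 4*(-1968)
= 256 + 7872
= 8128

8128


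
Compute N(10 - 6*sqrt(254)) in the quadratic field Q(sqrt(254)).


N(a + b*sqrt(d)) = a^2 - d*b^2
= (10)^2 - (254)*(-6)^2
= 100 - 9144
= -9044

-9044


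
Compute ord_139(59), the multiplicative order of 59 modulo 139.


We want ord_139(59), the smallest k >= 1 with 59^k = 1 mod 139.
n = 139 = 139, phi(139) = 138; the order divides phi(n).
Divisors of 138: 1, 2, 3, 6, 23, 46, 69, 138
Repeated squaring mod 139: 59^1 = 59, 59^2 = 6, 59^4 = 36, 59^8 = 45, 59^16 = 79, 59^32 = 125, 59^64 = 57, 59^128 = 52
Test divisors in increasing order:
  k=1: 59^1 = 59 mod 139
  k=2: 59^2 = 6 mod 139
  k=3: 59^3 = 6 * 59 = 76 mod 139
  k=6: 59^6 = 36 * 6 = 77 mod 139
  k=23: 59^23 = 79 * 36 * 6 * 59 = 138 mod 139
  k=46: 59^46 = 125 * 45 * 36 * 6 = 1 mod 139  <- first divisor giving 1
Order = 46

46


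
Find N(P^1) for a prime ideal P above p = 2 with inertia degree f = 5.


N(P^a) = p^(a*f)
= 2^(1*5)
= 2^5
= 32

32


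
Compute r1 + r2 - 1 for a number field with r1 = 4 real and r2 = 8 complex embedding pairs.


By Dirichlet's unit theorem:
rank = r1 + r2 - 1
= 4 + 8 - 1
= 11

11


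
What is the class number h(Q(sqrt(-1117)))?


K = Q(sqrt(-1117)). d mod 4 = 3, so D = disc(K) = 4d = -4468
h(K) equals the number of primitive reduced positive-definite forms (a, b, c) = a*x^2 + b*x*y + c*y^2 with b^2 - 4ac = D,
where reduced means |b| <= a <= c, with b >= 0 whenever |b| = a or a = c, and primitive means gcd(a, b, c) = 1.
Reduced forces 3a^2 <= |D| = 4468, so 1 <= a <= 38; b must have the parity of D, and c = (b^2 - D)/(4a) must be an integer >= a.
Enumerate a = 1..38, b in [-a, a]:
  a=1: (1, 0, 1117)  [1]
  a=2: (2, 2, 559)  [1]
  a=3..10: none
  a=11: (11, -8, 103), (11, 8, 103)  [2]
  a=12: none
  a=13: (13, -2, 86), (13, 2, 86)  [2]
  a=14..18: none
  a=19: (19, -4, 59), (19, 4, 59)  [2]
  a=20..21: none
  a=22: (22, -14, 53), (22, 14, 53)  [2]
  a=23..25: none
  a=26: (26, -2, 43), (26, 2, 43)  [2]
  a=27..36: none
  a=37: (37, -34, 38), (37, 34, 38)  [2]
  a=38: none
Total reduced forms: 1 + 1 + 2 + 2 + 2 + 2 + 2 + 2 = 14
h = 14

14


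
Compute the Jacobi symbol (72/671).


Compute (72/671) via quadratic reciprocity:
  pull out 2: (2/671) = +1  (since 671 mod 8 = 7)
  pull out 2: (2/671) = +1  (since 671 mod 8 = 7)
  pull out 2: (2/671) = +1  (since 671 mod 8 = 7)
  reciprocity: (9/671) -> +(671/9)
  reduce: (5/9)
  reciprocity: (5/9) -> +(9/5)
  reduce: (4/5)
  pull out 2: (2/5) = -1  (since 5 mod 8 = 5)
  pull out 2: (2/5) = -1  (since 5 mod 8 = 5)
  (1/5) = 1
Product of signs = 1

1


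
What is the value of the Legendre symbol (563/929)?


p = 929 is prime, so compute (563/929) with the reciprocity algorithm (Jacobi-symbol steps: pull out 2s via (2/n), flip via reciprocity, reduce):
  reciprocity: (563/929) -> +(929/563)
  reduce: (366/563)
  pull out 2: (2/563) = -1  (since 563 mod 8 = 3)
  reciprocity: (183/563) -> -(563/183)
  reduce: (14/183)
  pull out 2: (2/183) = +1  (since 183 mod 8 = 7)
  reciprocity: (7/183) -> -(183/7)
  reduce: (1/7)
  (1/7) = 1
Product of signs = -1
(563/929) = -1

-1


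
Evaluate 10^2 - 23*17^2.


x^2 - d*y^2
= 10^2 - 23*17^2
= 100 - 6647
= -6547

-6547


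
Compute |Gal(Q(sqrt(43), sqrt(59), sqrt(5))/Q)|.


The 3 square roots of distinct primes are multiplicatively independent over Q,
so [K:Q] = 2^3 and Gal(K/Q) is isomorphic to (Z/2Z)^3.
|Gal| = 2^3 = 8

8


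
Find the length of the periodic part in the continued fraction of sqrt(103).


Run the CF algorithm for sqrt(103).
a_0 = floor(sqrt(103)) = 10; set m_0=0, q_0=1.
Recurrence: m' = q*a - m,  q' = (d - m'^2)/q,  a' = floor((a_0 + m')/q').
  step 1: m=10, q=3, a=6
  step 2: m=8, q=13, a=1
  step 3: m=5, q=6, a=2
  step 4: m=7, q=9, a=1
  step 5: m=2, q=11, a=1
  step 6: m=9, q=2, a=9
  step 7: m=9, q=11, a=1
  step 8: m=2, q=9, a=1
  step 9: m=7, q=6, a=2
  step 10: m=5, q=13, a=1
  step 11: m=8, q=3, a=6
  step 12: m=10, q=1, a=20
a_12 = 2*a_0 = 20, so the period closes here.
sqrt(103) = [10; 6, 1, 2, 1, 1, 9, 1, 1, 2, 1, 6, 20]
Period length = 12

12


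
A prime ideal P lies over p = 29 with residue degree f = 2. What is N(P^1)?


N(P^a) = p^(a*f)
= 29^(1*2)
= 29^2
= 841

841


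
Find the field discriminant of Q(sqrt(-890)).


For K = Q(sqrt(d)) with d squarefree: disc(K) = d if d = 1 mod 4, and disc(K) = 4d if d = 2 or 3 mod 4.
Here d = -890, and d mod 4 = 2.
d = 2 mod 4, not 1 (O_K = Z[sqrt(d)]), so disc(K) = 4d = 4 * (-890) = -3560

-3560


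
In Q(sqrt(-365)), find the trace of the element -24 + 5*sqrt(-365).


Tr(a + b*sqrt(d)) = (a + b*sqrt(d)) + (a - b*sqrt(d)) = 2a
= 2 * (-24)
= -48

-48


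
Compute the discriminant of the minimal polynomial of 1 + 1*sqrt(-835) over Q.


The element 1 + 1*sqrt(-835) has minimal polynomial:
x^2 - 2*x + 836
Discriminant = (-2)^2 - 4*(836)
= 4 - 3344
= -3340

-3340


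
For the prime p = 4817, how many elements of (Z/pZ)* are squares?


For prime p, the number of non-zero quadratic residues is (p-1)/2.
= (4817-1)/2
= 2408

2408


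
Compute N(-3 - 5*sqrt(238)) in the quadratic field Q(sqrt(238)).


N(a + b*sqrt(d)) = a^2 - d*b^2
= (-3)^2 - (238)*(-5)^2
= 9 - 5950
= -5941

-5941


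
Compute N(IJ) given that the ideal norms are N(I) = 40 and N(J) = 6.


N(IJ) = N(I) * N(J)
= 40 * 6
= 240

240


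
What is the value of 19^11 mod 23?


p = 23 is prime and the exponent is (p-1)/2 = 11, so by Euler's criterion 19^11 = (19/23) = +1 or -1 mod 23.
Compute by square-and-multiply:
  11 = 8 + 2 + 1 (binary 1011)
  Repeated squaring mod 23: 19^1 = 19, 19^2 = 16, 19^4 = 3, 19^8 = 9
  19^11 = 19^8 * 19^2 * 19^1 = 9 * 16 * 19 mod 23
    9 * 16 = 144 = 6 mod 23
    6 * 19 = 114 = 22 mod 23
  19^11 = 22 mod 23
Result 22 = p - 1 = -1 mod 23: 19 is a quadratic non-residue mod 23. As a residue in [0, p-1] the value is 22.
19^11 mod 23 = 22

22


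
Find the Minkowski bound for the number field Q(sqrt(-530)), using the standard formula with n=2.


d = -530, d mod 4 = 2, so disc(K) = 4d = -2120; |disc(K)| = 2120
Imaginary quadratic field, so n = 2, s = r2 = 1, r1 = 0
M = (n!/n^n) * (4/pi)^s * sqrt(|disc(K)|) = (2!/2^2) * (4/pi)^1 * sqrt(2120)
= 0.5 * 1.273240 * 46.043458
= 29.3122

29.3122


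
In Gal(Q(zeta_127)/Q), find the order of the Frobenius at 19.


The Frobenius at p in Gal(Q(zeta_n)/Q) = (Z/nZ)* is the class of p, so its order is ord_127(19), the smallest k >= 1 with 19^k = 1 mod 127.
n = 127 = 127, phi(127) = 126; the order divides phi(n).
Divisors of 126: 1, 2, 3, 6, 7, 9, 14, 18, 21, 42, 63, 126
Repeated squaring mod 127: 19^1 = 19, 19^2 = 107, 19^4 = 19, 19^8 = 107, 19^16 = 19, 19^32 = 107, 19^64 = 19
Test divisors in increasing order:
  k=1: 19^1 = 19 mod 127
  k=2: 19^2 = 107 mod 127
  k=3: 19^3 = 107 * 19 = 1 mod 127  <- first divisor giving 1
Order = 3

3


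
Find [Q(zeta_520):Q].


The degree equals Euler's totient phi(520).
520 = 2^3 * 5 * 13
phi(520) = 192

192


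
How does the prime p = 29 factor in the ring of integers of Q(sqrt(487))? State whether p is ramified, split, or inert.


K = Q(sqrt(487)). Since d mod 4 = 3, disc(K) = 1948.
Check p | disc: 1948 mod 29 = 5.
p does not divide disc. Compute Legendre symbol (d/p):
23^((29-1)/2) mod 29 = 1
(d/p) = 1, so p splits: (p) = P*P' with e=1, f=1, g=2.
Therefore p is split.

split


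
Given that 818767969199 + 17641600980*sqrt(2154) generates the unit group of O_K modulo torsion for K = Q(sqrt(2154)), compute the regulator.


epsilon = 818767969199 + 17641600980*sqrt(2154)
= 1.6375e+12
R = ln(1.6375e+12)
= 28.1242

28.1242


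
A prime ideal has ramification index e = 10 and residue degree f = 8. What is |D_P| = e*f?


|D_P| = e * f
= 10 * 8
= 80

80


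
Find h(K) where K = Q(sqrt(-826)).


K = Q(sqrt(-826)). d mod 4 = 2, so D = disc(K) = 4d = -3304
h(K) equals the number of primitive reduced positive-definite forms (a, b, c) = a*x^2 + b*x*y + c*y^2 with b^2 - 4ac = D,
where reduced means |b| <= a <= c, with b >= 0 whenever |b| = a or a = c, and primitive means gcd(a, b, c) = 1.
Reduced forces 3a^2 <= |D| = 3304, so 1 <= a <= 33; b must have the parity of D, and c = (b^2 - D)/(4a) must be an integer >= a.
Enumerate a = 1..33, b in [-a, a]:
  a=1: (1, 0, 826)  [1]
  a=2: (2, 0, 413)  [1]
  a=3..4: none
  a=5: (5, -4, 166), (5, 4, 166)  [2]
  a=6: none
  a=7: (7, 0, 118)  [1]
  a=8..9: none
  a=10: (10, -4, 83), (10, 4, 83)  [2]
  a=11..13: none
  a=14: (14, 0, 59)  [1]
  a=15..22: none
  a=23: (23, -10, 37), (23, 10, 37)  [2]
  a=24: none
  a=25: (25, -14, 35), (25, 14, 35)  [2]
  a=26..33: none
Total reduced forms: 1 + 1 + 2 + 1 + 2 + 1 + 2 + 2 = 12
h = 12

12


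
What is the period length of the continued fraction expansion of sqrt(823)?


Run the CF algorithm for sqrt(823).
a_0 = floor(sqrt(823)) = 28; set m_0=0, q_0=1.
Recurrence: m' = q*a - m,  q' = (d - m'^2)/q,  a' = floor((a_0 + m')/q').
  step 1: m=28, q=39, a=1
  step 2: m=11, q=18, a=2
  step 3: m=25, q=11, a=4
  step 4: m=19, q=42, a=1
  step 5: m=23, q=7, a=7
  step 6: m=26, q=21, a=2
  step 7: m=16, q=27, a=1
  step 8: m=11, q=26, a=1
  step 9: m=15, q=23, a=1
  step 10: m=8, q=33, a=1
  step 11: m=25, q=6, a=8
  step 12: m=23, q=49, a=1
  step 13: m=26, q=3, a=18
  step 14: m=28, q=13, a=4
  step 15: m=24, q=19, a=2
  step 16: m=14, q=33, a=1
  step 17: m=19, q=14, a=3
  step 18: m=23, q=21, a=2
  step 19: m=19, q=22, a=2
  step 20: m=25, q=9, a=5
  step 21: m=20, q=47, a=1
  step 22: m=27, q=2, a=27
  step 23: m=27, q=47, a=1
  step 24: m=20, q=9, a=5
  step 25: m=25, q=22, a=2
  step 26: m=19, q=21, a=2
  step 27: m=23, q=14, a=3
  step 28: m=19, q=33, a=1
  step 29: m=14, q=19, a=2
  step 30: m=24, q=13, a=4
  step 31: m=28, q=3, a=18
  step 32: m=26, q=49, a=1
  step 33: m=23, q=6, a=8
  step 34: m=25, q=33, a=1
  step 35: m=8, q=23, a=1
  step 36: m=15, q=26, a=1
  step 37: m=11, q=27, a=1
  step 38: m=16, q=21, a=2
  step 39: m=26, q=7, a=7
  step 40: m=23, q=42, a=1
  step 41: m=19, q=11, a=4
  step 42: m=25, q=18, a=2
  step 43: m=11, q=39, a=1
  step 44: m=28, q=1, a=56
a_44 = 2*a_0 = 56, so the period closes here.
sqrt(823) = [28; 1, 2, 4, 1, 7, 2, 1, 1, 1, 1, 8, 1, 18, 4, 2, 1, 3, 2, 2, 5, 1, 27, 1, 5, 2, 2, 3, 1, 2, 4, 18, 1, 8, 1, 1, 1, 1, 2, 7, 1, 4, 2, 1, 56]
Period length = 44

44


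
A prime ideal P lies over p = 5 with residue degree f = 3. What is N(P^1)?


N(P^a) = p^(a*f)
= 5^(1*3)
= 5^3
= 125

125


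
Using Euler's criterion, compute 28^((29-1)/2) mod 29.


p = 29 is prime and the exponent is (p-1)/2 = 14, so by Euler's criterion 28^14 = (28/29) = +1 or -1 mod 29.
Compute by square-and-multiply:
  14 = 8 + 4 + 2 (binary 1110)
  Repeated squaring mod 29: 28^1 = 28, 28^2 = 1, 28^4 = 1, 28^8 = 1
  28^14 = 28^8 * 28^4 * 28^2 = 1 * 1 * 1 mod 29
    1 * 1 = 1 = 1 mod 29
    1 * 1 = 1 = 1 mod 29
  28^14 = 1 mod 29
Result 1: 28 is a quadratic residue mod 29.
28^14 mod 29 = 1

1


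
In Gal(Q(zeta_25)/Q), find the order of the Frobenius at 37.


The Frobenius at p in Gal(Q(zeta_n)/Q) = (Z/nZ)* is the class of p, so its order is ord_25(37), the smallest k >= 1 with 37^k = 1 mod 25.
n = 25 = 5^2, phi(25) = 20; the order divides phi(n).
Divisors of 20: 1, 2, 4, 5, 10, 20
Repeated squaring mod 25: 37^1 = 12, 37^2 = 19, 37^4 = 11, 37^8 = 21, 37^16 = 16
Test divisors in increasing order:
  k=1: 37^1 = 12 mod 25
  k=2: 37^2 = 19 mod 25
  k=4: 37^4 = 11 mod 25
  k=5: 37^5 = 11 * 12 = 7 mod 25
  k=10: 37^10 = 21 * 19 = 24 mod 25
  k=20: 37^20 = 16 * 11 = 1 mod 25  <- first divisor giving 1
Order = 20

20


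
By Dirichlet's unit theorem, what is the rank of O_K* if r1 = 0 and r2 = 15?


By Dirichlet's unit theorem:
rank = r1 + r2 - 1
= 0 + 15 - 1
= 14

14


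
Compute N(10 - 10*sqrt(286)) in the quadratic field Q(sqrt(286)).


N(a + b*sqrt(d)) = a^2 - d*b^2
= (10)^2 - (286)*(-10)^2
= 100 - 28600
= -28500

-28500


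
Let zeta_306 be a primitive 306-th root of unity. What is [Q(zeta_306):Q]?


The degree equals Euler's totient phi(306).
306 = 2 * 3^2 * 17
phi(306) = 96

96


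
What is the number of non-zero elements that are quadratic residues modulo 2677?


For prime p, the number of non-zero quadratic residues is (p-1)/2.
= (2677-1)/2
= 1338

1338


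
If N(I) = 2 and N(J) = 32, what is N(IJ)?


N(IJ) = N(I) * N(J)
= 2 * 32
= 64

64


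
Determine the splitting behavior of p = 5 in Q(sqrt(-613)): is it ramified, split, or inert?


K = Q(sqrt(-613)). Since d mod 4 = 3, disc(K) = -2452.
Check p | disc: -2452 mod 5 = 3.
p does not divide disc. Compute Legendre symbol (d/p):
2^((5-1)/2) mod 5 = -1
(d/p) = -1, so p is inert: (p) stays prime with e=1, f=2, g=1.
Therefore p is inert.

inert


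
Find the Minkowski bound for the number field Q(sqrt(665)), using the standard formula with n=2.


d = 665, d mod 4 = 1, so disc(K) = d = 665; |disc(K)| = 665
Real quadratic field, so n = 2, s = r2 = 0, r1 = 2
M = (n!/n^n) * (4/pi)^s * sqrt(|disc(K)|) = (2!/2^2) * (4/pi)^0 * sqrt(665)
= 0.5 * 1.000000 * 25.787594
= 12.8938

12.8938


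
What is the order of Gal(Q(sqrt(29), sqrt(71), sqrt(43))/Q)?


The 3 square roots of distinct primes are multiplicatively independent over Q,
so [K:Q] = 2^3 and Gal(K/Q) is isomorphic to (Z/2Z)^3.
|Gal| = 2^3 = 8

8


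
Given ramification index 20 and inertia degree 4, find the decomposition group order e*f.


|D_P| = e * f
= 20 * 4
= 80

80


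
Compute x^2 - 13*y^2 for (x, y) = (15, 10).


x^2 - d*y^2
= 15^2 - 13*10^2
= 225 - 1300
= -1075

-1075


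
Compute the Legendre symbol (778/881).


p = 881 is prime, so compute (778/881) with the reciprocity algorithm (Jacobi-symbol steps: pull out 2s via (2/n), flip via reciprocity, reduce):
  pull out 2: (2/881) = +1  (since 881 mod 8 = 1)
  reciprocity: (389/881) -> +(881/389)
  reduce: (103/389)
  reciprocity: (103/389) -> +(389/103)
  reduce: (80/103)
  pull out 2: (2/103) = +1  (since 103 mod 8 = 7)
  pull out 2: (2/103) = +1  (since 103 mod 8 = 7)
  pull out 2: (2/103) = +1  (since 103 mod 8 = 7)
  pull out 2: (2/103) = +1  (since 103 mod 8 = 7)
  reciprocity: (5/103) -> +(103/5)
  reduce: (3/5)
  reciprocity: (3/5) -> +(5/3)
  reduce: (2/3)
  pull out 2: (2/3) = -1  (since 3 mod 8 = 3)
  (1/3) = 1
Product of signs = -1
(778/881) = -1

-1


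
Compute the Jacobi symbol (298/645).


Compute (298/645) via quadratic reciprocity:
  pull out 2: (2/645) = -1  (since 645 mod 8 = 5)
  reciprocity: (149/645) -> +(645/149)
  reduce: (49/149)
  reciprocity: (49/149) -> +(149/49)
  reduce: (2/49)
  pull out 2: (2/49) = +1  (since 49 mod 8 = 1)
  (1/49) = 1
Product of signs = -1

-1


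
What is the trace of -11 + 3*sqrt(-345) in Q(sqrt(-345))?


Tr(a + b*sqrt(d)) = (a + b*sqrt(d)) + (a - b*sqrt(d)) = 2a
= 2 * (-11)
= -22

-22


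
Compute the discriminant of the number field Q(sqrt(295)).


For K = Q(sqrt(d)) with d squarefree: disc(K) = d if d = 1 mod 4, and disc(K) = 4d if d = 2 or 3 mod 4.
Here d = 295, and d mod 4 = 3.
d = 3 mod 4, not 1 (O_K = Z[sqrt(d)]), so disc(K) = 4d = 4 * (295) = 1180

1180


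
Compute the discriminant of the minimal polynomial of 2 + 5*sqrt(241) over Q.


The element 2 + 5*sqrt(241) has minimal polynomial:
x^2 - 4*x - 6021
Discriminant = (-4)^2 - 4*(-6021)
= 16 + 24084
= 24100

24100


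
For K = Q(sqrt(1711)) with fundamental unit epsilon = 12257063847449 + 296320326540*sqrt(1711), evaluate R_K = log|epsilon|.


epsilon = 12257063847449 + 296320326540*sqrt(1711)
= 2.4514e+13
R = ln(2.4514e+13)
= 30.8303

30.8303


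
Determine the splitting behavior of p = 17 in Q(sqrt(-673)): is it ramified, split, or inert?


K = Q(sqrt(-673)). Since d mod 4 = 3, disc(K) = -2692.
Check p | disc: -2692 mod 17 = 11.
p does not divide disc. Compute Legendre symbol (d/p):
7^((17-1)/2) mod 17 = -1
(d/p) = -1, so p is inert: (p) stays prime with e=1, f=2, g=1.
Therefore p is inert.

inert


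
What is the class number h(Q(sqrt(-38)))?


K = Q(sqrt(-38)). d mod 4 = 2, so D = disc(K) = 4d = -152
h(K) equals the number of primitive reduced positive-definite forms (a, b, c) = a*x^2 + b*x*y + c*y^2 with b^2 - 4ac = D,
where reduced means |b| <= a <= c, with b >= 0 whenever |b| = a or a = c, and primitive means gcd(a, b, c) = 1.
Reduced forces 3a^2 <= |D| = 152, so 1 <= a <= 7; b must have the parity of D, and c = (b^2 - D)/(4a) must be an integer >= a.
Enumerate a = 1..7, b in [-a, a]:
  a=1: (1, 0, 38)  [1]
  a=2: (2, 0, 19)  [1]
  a=3: (3, -2, 13), (3, 2, 13)  [2]
  a=4..5: none
  a=6: (6, -4, 7), (6, 4, 7)  [2]
  a=7: none
Total reduced forms: 1 + 1 + 2 + 2 = 6
h = 6

6


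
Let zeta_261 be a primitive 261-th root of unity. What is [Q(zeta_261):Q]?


The degree equals Euler's totient phi(261).
261 = 3^2 * 29
phi(261) = 168

168


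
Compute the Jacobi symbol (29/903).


Compute (29/903) via quadratic reciprocity:
  reciprocity: (29/903) -> +(903/29)
  reduce: (4/29)
  pull out 2: (2/29) = -1  (since 29 mod 8 = 5)
  pull out 2: (2/29) = -1  (since 29 mod 8 = 5)
  (1/29) = 1
Product of signs = 1

1


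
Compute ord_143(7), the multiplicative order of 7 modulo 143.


We want ord_143(7), the smallest k >= 1 with 7^k = 1 mod 143.
n = 143 = 11 * 13, phi(143) = 120; the order divides phi(n).
Divisors of 120: 1, 2, 3, 4, 5, 6, 8, 10, 12, 15, 20, 24, 30, 40, 60, 120
Repeated squaring mod 143: 7^1 = 7, 7^2 = 49, 7^4 = 113, 7^8 = 42, 7^16 = 48, 7^32 = 16, 7^64 = 113
Test divisors in increasing order:
  k=1: 7^1 = 7 mod 143
  k=2: 7^2 = 49 mod 143
  k=3: 7^3 = 49 * 7 = 57 mod 143
  k=4: 7^4 = 113 mod 143
  k=5: 7^5 = 113 * 7 = 76 mod 143
  k=6: 7^6 = 113 * 49 = 103 mod 143
  k=8: 7^8 = 42 mod 143
  k=10: 7^10 = 42 * 49 = 56 mod 143
  k=12: 7^12 = 42 * 113 = 27 mod 143
  k=15: 7^15 = 42 * 113 * 49 * 7 = 109 mod 143
  k=20: 7^20 = 48 * 113 = 133 mod 143
  k=24: 7^24 = 48 * 42 = 14 mod 143
  k=30: 7^30 = 48 * 42 * 113 * 49 = 12 mod 143
  k=40: 7^40 = 16 * 42 = 100 mod 143
  k=60: 7^60 = 16 * 48 * 42 * 113 = 1 mod 143  <- first divisor giving 1
Order = 60

60


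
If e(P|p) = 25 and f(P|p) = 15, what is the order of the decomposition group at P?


|D_P| = e * f
= 25 * 15
= 375

375


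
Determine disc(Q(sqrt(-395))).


For K = Q(sqrt(d)) with d squarefree: disc(K) = d if d = 1 mod 4, and disc(K) = 4d if d = 2 or 3 mod 4.
Here d = -395, and d mod 4 = 1.
d = 1 mod 4 (O_K = Z[(1+sqrt(d))/2]), so disc(K) = d = -395

-395


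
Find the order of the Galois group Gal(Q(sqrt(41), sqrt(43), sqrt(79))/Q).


The 3 square roots of distinct primes are multiplicatively independent over Q,
so [K:Q] = 2^3 and Gal(K/Q) is isomorphic to (Z/2Z)^3.
|Gal| = 2^3 = 8

8


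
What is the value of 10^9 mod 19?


p = 19 is prime and the exponent is (p-1)/2 = 9, so by Euler's criterion 10^9 = (10/19) = +1 or -1 mod 19.
Compute by square-and-multiply:
  9 = 8 + 1 (binary 1001)
  Repeated squaring mod 19: 10^1 = 10, 10^2 = 5, 10^4 = 6, 10^8 = 17
  10^9 = 10^8 * 10^1 = 17 * 10 mod 19
    17 * 10 = 170 = 18 mod 19
  10^9 = 18 mod 19
Result 18 = p - 1 = -1 mod 19: 10 is a quadratic non-residue mod 19. As a residue in [0, p-1] the value is 18.
10^9 mod 19 = 18

18


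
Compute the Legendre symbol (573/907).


p = 907 is prime, so compute (573/907) with the reciprocity algorithm (Jacobi-symbol steps: pull out 2s via (2/n), flip via reciprocity, reduce):
  reciprocity: (573/907) -> +(907/573)
  reduce: (334/573)
  pull out 2: (2/573) = -1  (since 573 mod 8 = 5)
  reciprocity: (167/573) -> +(573/167)
  reduce: (72/167)
  pull out 2: (2/167) = +1  (since 167 mod 8 = 7)
  pull out 2: (2/167) = +1  (since 167 mod 8 = 7)
  pull out 2: (2/167) = +1  (since 167 mod 8 = 7)
  reciprocity: (9/167) -> +(167/9)
  reduce: (5/9)
  reciprocity: (5/9) -> +(9/5)
  reduce: (4/5)
  pull out 2: (2/5) = -1  (since 5 mod 8 = 5)
  pull out 2: (2/5) = -1  (since 5 mod 8 = 5)
  (1/5) = 1
Product of signs = -1
(573/907) = -1

-1


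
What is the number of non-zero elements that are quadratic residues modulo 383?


For prime p, the number of non-zero quadratic residues is (p-1)/2.
= (383-1)/2
= 191

191


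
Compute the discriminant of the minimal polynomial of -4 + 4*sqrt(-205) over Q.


The element -4 + 4*sqrt(-205) has minimal polynomial:
x^2 + 8*x + 3296
Discriminant = (8)^2 - 4*(3296)
= 64 - 13184
= -13120

-13120


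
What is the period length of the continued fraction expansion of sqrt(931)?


Run the CF algorithm for sqrt(931).
a_0 = floor(sqrt(931)) = 30; set m_0=0, q_0=1.
Recurrence: m' = q*a - m,  q' = (d - m'^2)/q,  a' = floor((a_0 + m')/q').
  step 1: m=30, q=31, a=1
  step 2: m=1, q=30, a=1
  step 3: m=29, q=3, a=19
  step 4: m=28, q=49, a=1
  step 5: m=21, q=10, a=5
  step 6: m=29, q=9, a=6
  step 7: m=25, q=34, a=1
  step 8: m=9, q=25, a=1
  step 9: m=16, q=27, a=1
  step 10: m=11, q=30, a=1
  step 11: m=19, q=19, a=2
  step 12: m=19, q=30, a=1
  step 13: m=11, q=27, a=1
  step 14: m=16, q=25, a=1
  step 15: m=9, q=34, a=1
  step 16: m=25, q=9, a=6
  step 17: m=29, q=10, a=5
  step 18: m=21, q=49, a=1
  step 19: m=28, q=3, a=19
  step 20: m=29, q=30, a=1
  step 21: m=1, q=31, a=1
  step 22: m=30, q=1, a=60
a_22 = 2*a_0 = 60, so the period closes here.
sqrt(931) = [30; 1, 1, 19, 1, 5, 6, 1, 1, 1, 1, 2, 1, 1, 1, 1, 6, 5, 1, 19, 1, 1, 60]
Period length = 22

22


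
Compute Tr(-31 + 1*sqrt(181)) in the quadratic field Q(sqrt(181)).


Tr(a + b*sqrt(d)) = (a + b*sqrt(d)) + (a - b*sqrt(d)) = 2a
= 2 * (-31)
= -62

-62


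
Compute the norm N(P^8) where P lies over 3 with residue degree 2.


N(P^a) = p^(a*f)
= 3^(8*2)
= 3^16
= 43046721

43046721


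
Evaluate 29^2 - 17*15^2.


x^2 - d*y^2
= 29^2 - 17*15^2
= 841 - 3825
= -2984

-2984


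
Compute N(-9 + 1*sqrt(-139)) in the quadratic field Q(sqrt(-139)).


N(a + b*sqrt(d)) = a^2 - d*b^2
= (-9)^2 - (-139)*(1)^2
= 81 + 139
= 220

220


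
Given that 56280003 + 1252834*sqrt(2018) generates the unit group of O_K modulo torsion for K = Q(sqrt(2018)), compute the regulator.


epsilon = 56280003 + 1252834*sqrt(2018)
= 1.1256e+08
R = ln(1.1256e+08)
= 18.5390

18.5390


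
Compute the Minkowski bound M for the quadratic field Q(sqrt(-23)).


d = -23, d mod 4 = 1, so disc(K) = d = -23; |disc(K)| = 23
Imaginary quadratic field, so n = 2, s = r2 = 1, r1 = 0
M = (n!/n^n) * (4/pi)^s * sqrt(|disc(K)|) = (2!/2^2) * (4/pi)^1 * sqrt(23)
= 0.5 * 1.273240 * 4.795832
= 3.0531

3.0531


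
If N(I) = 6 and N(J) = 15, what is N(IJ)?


N(IJ) = N(I) * N(J)
= 6 * 15
= 90

90


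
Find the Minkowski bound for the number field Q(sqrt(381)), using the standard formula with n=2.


d = 381, d mod 4 = 1, so disc(K) = d = 381; |disc(K)| = 381
Real quadratic field, so n = 2, s = r2 = 0, r1 = 2
M = (n!/n^n) * (4/pi)^s * sqrt(|disc(K)|) = (2!/2^2) * (4/pi)^0 * sqrt(381)
= 0.5 * 1.000000 * 19.519221
= 9.7596

9.7596


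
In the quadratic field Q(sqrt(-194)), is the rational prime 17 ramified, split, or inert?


K = Q(sqrt(-194)). Since d mod 4 = 2, disc(K) = -776.
Check p | disc: -776 mod 17 = 6.
p does not divide disc. Compute Legendre symbol (d/p):
10^((17-1)/2) mod 17 = -1
(d/p) = -1, so p is inert: (p) stays prime with e=1, f=2, g=1.
Therefore p is inert.

inert


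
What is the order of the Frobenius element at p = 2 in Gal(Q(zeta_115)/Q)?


The Frobenius at p in Gal(Q(zeta_n)/Q) = (Z/nZ)* is the class of p, so its order is ord_115(2), the smallest k >= 1 with 2^k = 1 mod 115.
n = 115 = 5 * 23, phi(115) = 88; the order divides phi(n).
Divisors of 88: 1, 2, 4, 8, 11, 22, 44, 88
Repeated squaring mod 115: 2^1 = 2, 2^2 = 4, 2^4 = 16, 2^8 = 26, 2^16 = 101, 2^32 = 81, 2^64 = 6
Test divisors in increasing order:
  k=1: 2^1 = 2 mod 115
  k=2: 2^2 = 4 mod 115
  k=4: 2^4 = 16 mod 115
  k=8: 2^8 = 26 mod 115
  k=11: 2^11 = 26 * 4 * 2 = 93 mod 115
  k=22: 2^22 = 101 * 16 * 4 = 24 mod 115
  k=44: 2^44 = 81 * 26 * 16 = 1 mod 115  <- first divisor giving 1
Order = 44

44


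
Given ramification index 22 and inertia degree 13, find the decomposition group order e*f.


|D_P| = e * f
= 22 * 13
= 286

286


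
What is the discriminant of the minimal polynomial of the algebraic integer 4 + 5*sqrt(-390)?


The element 4 + 5*sqrt(-390) has minimal polynomial:
x^2 - 8*x + 9766
Discriminant = (-8)^2 - 4*(9766)
= 64 - 39064
= -39000

-39000


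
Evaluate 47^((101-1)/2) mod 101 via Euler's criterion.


p = 101 is prime and the exponent is (p-1)/2 = 50, so by Euler's criterion 47^50 = (47/101) = +1 or -1 mod 101.
Compute by square-and-multiply:
  50 = 32 + 16 + 2 (binary 110010)
  Repeated squaring mod 101: 47^1 = 47, 47^2 = 88, 47^4 = 68, 47^8 = 79, 47^16 = 80, 47^32 = 37
  47^50 = 47^32 * 47^16 * 47^2 = 37 * 80 * 88 mod 101
    37 * 80 = 2960 = 31 mod 101
    31 * 88 = 2728 = 1 mod 101
  47^50 = 1 mod 101
Result 1: 47 is a quadratic residue mod 101.
47^50 mod 101 = 1

1


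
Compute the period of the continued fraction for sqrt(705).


Run the CF algorithm for sqrt(705).
a_0 = floor(sqrt(705)) = 26; set m_0=0, q_0=1.
Recurrence: m' = q*a - m,  q' = (d - m'^2)/q,  a' = floor((a_0 + m')/q').
  step 1: m=26, q=29, a=1
  step 2: m=3, q=24, a=1
  step 3: m=21, q=11, a=4
  step 4: m=23, q=16, a=3
  step 5: m=25, q=5, a=10
  step 6: m=25, q=16, a=3
  step 7: m=23, q=11, a=4
  step 8: m=21, q=24, a=1
  step 9: m=3, q=29, a=1
  step 10: m=26, q=1, a=52
a_10 = 2*a_0 = 52, so the period closes here.
sqrt(705) = [26; 1, 1, 4, 3, 10, 3, 4, 1, 1, 52]
Period length = 10

10


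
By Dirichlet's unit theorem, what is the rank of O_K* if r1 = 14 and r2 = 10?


By Dirichlet's unit theorem:
rank = r1 + r2 - 1
= 14 + 10 - 1
= 23

23


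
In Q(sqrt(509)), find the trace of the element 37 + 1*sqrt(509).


Tr(a + b*sqrt(d)) = (a + b*sqrt(d)) + (a - b*sqrt(d)) = 2a
= 2 * (37)
= 74

74


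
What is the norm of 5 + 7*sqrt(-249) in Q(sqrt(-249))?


N(a + b*sqrt(d)) = a^2 - d*b^2
= (5)^2 - (-249)*(7)^2
= 25 + 12201
= 12226

12226


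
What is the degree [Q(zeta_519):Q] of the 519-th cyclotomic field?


The degree equals Euler's totient phi(519).
519 = 3 * 173
phi(519) = 344

344


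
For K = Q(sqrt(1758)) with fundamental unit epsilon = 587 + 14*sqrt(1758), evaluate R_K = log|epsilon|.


epsilon = 587 + 14*sqrt(1758)
= 1173.9991
R = ln(1173.9991)
= 7.0682

7.0682


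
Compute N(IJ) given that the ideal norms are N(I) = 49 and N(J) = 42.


N(IJ) = N(I) * N(J)
= 49 * 42
= 2058

2058


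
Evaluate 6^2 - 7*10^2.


x^2 - d*y^2
= 6^2 - 7*10^2
= 36 - 700
= -664

-664


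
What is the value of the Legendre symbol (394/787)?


p = 787 is prime, so compute (394/787) with the reciprocity algorithm (Jacobi-symbol steps: pull out 2s via (2/n), flip via reciprocity, reduce):
  pull out 2: (2/787) = -1  (since 787 mod 8 = 3)
  reciprocity: (197/787) -> +(787/197)
  reduce: (196/197)
  pull out 2: (2/197) = -1  (since 197 mod 8 = 5)
  pull out 2: (2/197) = -1  (since 197 mod 8 = 5)
  reciprocity: (49/197) -> +(197/49)
  reduce: (1/49)
  (1/49) = 1
Product of signs = -1
(394/787) = -1

-1


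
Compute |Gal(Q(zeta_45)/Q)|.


|Gal(Q(zeta_45)/Q)| = phi(45)
= 24

24


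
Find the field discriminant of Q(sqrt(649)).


For K = Q(sqrt(d)) with d squarefree: disc(K) = d if d = 1 mod 4, and disc(K) = 4d if d = 2 or 3 mod 4.
Here d = 649, and d mod 4 = 1.
d = 1 mod 4 (O_K = Z[(1+sqrt(d))/2]), so disc(K) = d = 649

649


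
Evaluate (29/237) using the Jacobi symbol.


Compute (29/237) via quadratic reciprocity:
  reciprocity: (29/237) -> +(237/29)
  reduce: (5/29)
  reciprocity: (5/29) -> +(29/5)
  reduce: (4/5)
  pull out 2: (2/5) = -1  (since 5 mod 8 = 5)
  pull out 2: (2/5) = -1  (since 5 mod 8 = 5)
  (1/5) = 1
Product of signs = 1

1


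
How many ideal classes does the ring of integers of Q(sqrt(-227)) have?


K = Q(sqrt(-227)). d mod 4 = 1, so D = disc(K) = d = -227
h(K) equals the number of primitive reduced positive-definite forms (a, b, c) = a*x^2 + b*x*y + c*y^2 with b^2 - 4ac = D,
where reduced means |b| <= a <= c, with b >= 0 whenever |b| = a or a = c, and primitive means gcd(a, b, c) = 1.
Reduced forces 3a^2 <= |D| = 227, so 1 <= a <= 8; b must have the parity of D, and c = (b^2 - D)/(4a) must be an integer >= a.
Enumerate a = 1..8, b in [-a, a]:
  a=1: (1, 1, 57)  [1]
  a=2: none
  a=3: (3, -1, 19), (3, 1, 19)  [2]
  a=4..6: none
  a=7: (7, -5, 9), (7, 5, 9)  [2]
  a=8: none
Total reduced forms: 1 + 2 + 2 = 5
h = 5

5


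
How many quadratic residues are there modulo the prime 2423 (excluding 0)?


For prime p, the number of non-zero quadratic residues is (p-1)/2.
= (2423-1)/2
= 1211

1211


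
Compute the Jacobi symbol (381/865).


Compute (381/865) via quadratic reciprocity:
  reciprocity: (381/865) -> +(865/381)
  reduce: (103/381)
  reciprocity: (103/381) -> +(381/103)
  reduce: (72/103)
  pull out 2: (2/103) = +1  (since 103 mod 8 = 7)
  pull out 2: (2/103) = +1  (since 103 mod 8 = 7)
  pull out 2: (2/103) = +1  (since 103 mod 8 = 7)
  reciprocity: (9/103) -> +(103/9)
  reduce: (4/9)
  pull out 2: (2/9) = +1  (since 9 mod 8 = 1)
  pull out 2: (2/9) = +1  (since 9 mod 8 = 1)
  (1/9) = 1
Product of signs = 1

1


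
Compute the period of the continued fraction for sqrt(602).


Run the CF algorithm for sqrt(602).
a_0 = floor(sqrt(602)) = 24; set m_0=0, q_0=1.
Recurrence: m' = q*a - m,  q' = (d - m'^2)/q,  a' = floor((a_0 + m')/q').
  step 1: m=24, q=26, a=1
  step 2: m=2, q=23, a=1
  step 3: m=21, q=7, a=6
  step 4: m=21, q=23, a=1
  step 5: m=2, q=26, a=1
  step 6: m=24, q=1, a=48
a_6 = 2*a_0 = 48, so the period closes here.
sqrt(602) = [24; 1, 1, 6, 1, 1, 48]
Period length = 6

6


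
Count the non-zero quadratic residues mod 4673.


For prime p, the number of non-zero quadratic residues is (p-1)/2.
= (4673-1)/2
= 2336

2336


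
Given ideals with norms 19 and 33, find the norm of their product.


N(IJ) = N(I) * N(J)
= 19 * 33
= 627

627


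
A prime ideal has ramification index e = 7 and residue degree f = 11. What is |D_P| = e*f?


|D_P| = e * f
= 7 * 11
= 77

77


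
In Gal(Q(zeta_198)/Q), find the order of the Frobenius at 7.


The Frobenius at p in Gal(Q(zeta_n)/Q) = (Z/nZ)* is the class of p, so its order is ord_198(7), the smallest k >= 1 with 7^k = 1 mod 198.
n = 198 = 2 * 3^2 * 11, phi(198) = 60; the order divides phi(n).
Divisors of 60: 1, 2, 3, 4, 5, 6, 10, 12, 15, 20, 30, 60
Repeated squaring mod 198: 7^1 = 7, 7^2 = 49, 7^4 = 25, 7^8 = 31, 7^16 = 169, 7^32 = 49
Test divisors in increasing order:
  k=1: 7^1 = 7 mod 198
  k=2: 7^2 = 49 mod 198
  k=3: 7^3 = 49 * 7 = 145 mod 198
  k=4: 7^4 = 25 mod 198
  k=5: 7^5 = 25 * 7 = 175 mod 198
  k=6: 7^6 = 25 * 49 = 37 mod 198
  k=10: 7^10 = 31 * 49 = 133 mod 198
  k=12: 7^12 = 31 * 25 = 181 mod 198
  k=15: 7^15 = 31 * 25 * 49 * 7 = 109 mod 198
  k=20: 7^20 = 169 * 25 = 67 mod 198
  k=30: 7^30 = 169 * 31 * 25 * 49 = 1 mod 198  <- first divisor giving 1
Order = 30

30


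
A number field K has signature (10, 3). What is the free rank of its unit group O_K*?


By Dirichlet's unit theorem:
rank = r1 + r2 - 1
= 10 + 3 - 1
= 12

12


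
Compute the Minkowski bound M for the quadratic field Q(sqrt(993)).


d = 993, d mod 4 = 1, so disc(K) = d = 993; |disc(K)| = 993
Real quadratic field, so n = 2, s = r2 = 0, r1 = 2
M = (n!/n^n) * (4/pi)^s * sqrt(|disc(K)|) = (2!/2^2) * (4/pi)^0 * sqrt(993)
= 0.5 * 1.000000 * 31.511903
= 15.7560

15.7560


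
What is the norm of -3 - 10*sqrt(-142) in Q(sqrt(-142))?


N(a + b*sqrt(d)) = a^2 - d*b^2
= (-3)^2 - (-142)*(-10)^2
= 9 + 14200
= 14209

14209


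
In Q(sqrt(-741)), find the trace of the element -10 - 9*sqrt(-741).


Tr(a + b*sqrt(d)) = (a + b*sqrt(d)) + (a - b*sqrt(d)) = 2a
= 2 * (-10)
= -20

-20


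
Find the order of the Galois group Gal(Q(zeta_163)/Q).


|Gal(Q(zeta_163)/Q)| = phi(163)
= 162

162


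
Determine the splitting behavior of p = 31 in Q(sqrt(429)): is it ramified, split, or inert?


K = Q(sqrt(429)). Since d mod 4 = 1, disc(K) = 429.
Check p | disc: 429 mod 31 = 26.
p does not divide disc. Compute Legendre symbol (d/p):
26^((31-1)/2) mod 31 = -1
(d/p) = -1, so p is inert: (p) stays prime with e=1, f=2, g=1.
Therefore p is inert.

inert


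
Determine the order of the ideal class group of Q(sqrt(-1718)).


K = Q(sqrt(-1718)). d mod 4 = 2, so D = disc(K) = 4d = -6872
h(K) equals the number of primitive reduced positive-definite forms (a, b, c) = a*x^2 + b*x*y + c*y^2 with b^2 - 4ac = D,
where reduced means |b| <= a <= c, with b >= 0 whenever |b| = a or a = c, and primitive means gcd(a, b, c) = 1.
Reduced forces 3a^2 <= |D| = 6872, so 1 <= a <= 47; b must have the parity of D, and c = (b^2 - D)/(4a) must be an integer >= a.
Enumerate a = 1..47, b in [-a, a]:
  a=1: (1, 0, 1718)  [1]
  a=2: (2, 0, 859)  [1]
  a=3: (3, -2, 573), (3, 2, 573)  [2]
  a=4..5: none
  a=6: (6, -4, 287), (6, 4, 287)  [2]
  a=7: (7, -4, 246), (7, 4, 246)  [2]
  a=8: none
  a=9: (9, -2, 191), (9, 2, 191)  [2]
  a=10: none
  a=11: (11, -6, 157), (11, 6, 157)  [2]
  a=12..13: none
  a=14: (14, -4, 123), (14, 4, 123)  [2]
  a=15..16: none
  a=17: (17, -8, 102), (17, 8, 102)  [2]
  a=18: (18, -16, 99), (18, 16, 99)  [2]
  a=19: (19, -14, 93), (19, 14, 93)  [2]
  a=20: none
  a=21: (21, -10, 83), (21, -4, 82), (21, 4, 82), (21, 10, 83)  [4]
  a=22: (22, -16, 81), (22, 16, 81)  [2]
  a=23..26: none
  a=27: (27, -16, 66), (27, 16, 66)  [2]
  a=28: none
  a=29: (29, -28, 66), (29, 28, 66)  [2]
  a=30: none
  a=31: (31, -14, 57), (31, 14, 57)  [2]
  a=32: none
  a=33: (33, -28, 58), (33, -16, 54), (33, 16, 54), (33, 28, 58)  [4]
  a=34: (34, -8, 51), (34, 8, 51)  [2]
  a=35..36: none
  a=37: (37, -26, 51), (37, 26, 51)  [2]
  a=38: (38, -24, 49), (38, 24, 49)  [2]
  a=39..40: none
  a=41: (41, -4, 42), (41, 4, 42)  [2]
  a=42: (42, -32, 47), (42, 32, 47)  [2]
  a=43..47: none
Total reduced forms: 1 + 1 + 2 + 2 + 2 + 2 + 2 + 2 + 2 + 2 + 2 + 4 + 2 + 2 + 2 + 2 + 4 + 2 + 2 + 2 + 2 + 2 = 46
h = 46

46


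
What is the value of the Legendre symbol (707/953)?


p = 953 is prime, so compute (707/953) with the reciprocity algorithm (Jacobi-symbol steps: pull out 2s via (2/n), flip via reciprocity, reduce):
  reciprocity: (707/953) -> +(953/707)
  reduce: (246/707)
  pull out 2: (2/707) = -1  (since 707 mod 8 = 3)
  reciprocity: (123/707) -> -(707/123)
  reduce: (92/123)
  pull out 2: (2/123) = -1  (since 123 mod 8 = 3)
  pull out 2: (2/123) = -1  (since 123 mod 8 = 3)
  reciprocity: (23/123) -> -(123/23)
  reduce: (8/23)
  pull out 2: (2/23) = +1  (since 23 mod 8 = 7)
  pull out 2: (2/23) = +1  (since 23 mod 8 = 7)
  pull out 2: (2/23) = +1  (since 23 mod 8 = 7)
  (1/23) = 1
Product of signs = -1
(707/953) = -1

-1


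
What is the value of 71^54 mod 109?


p = 109 is prime and the exponent is (p-1)/2 = 54, so by Euler's criterion 71^54 = (71/109) = +1 or -1 mod 109.
Compute by square-and-multiply:
  54 = 32 + 16 + 4 + 2 (binary 110110)
  Repeated squaring mod 109: 71^1 = 71, 71^2 = 27, 71^4 = 75, 71^8 = 66, 71^16 = 105, 71^32 = 16
  71^54 = 71^32 * 71^16 * 71^4 * 71^2 = 16 * 105 * 75 * 27 mod 109
    16 * 105 = 1680 = 45 mod 109
    45 * 75 = 3375 = 105 mod 109
    105 * 27 = 2835 = 1 mod 109
  71^54 = 1 mod 109
Result 1: 71 is a quadratic residue mod 109.
71^54 mod 109 = 1

1


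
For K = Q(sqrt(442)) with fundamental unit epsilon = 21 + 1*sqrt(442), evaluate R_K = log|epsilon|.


epsilon = 21 + 1*sqrt(442)
= 42.0238
R = ln(42.0238)
= 3.7382

3.7382


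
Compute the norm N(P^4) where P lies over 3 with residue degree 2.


N(P^a) = p^(a*f)
= 3^(4*2)
= 3^8
= 6561

6561


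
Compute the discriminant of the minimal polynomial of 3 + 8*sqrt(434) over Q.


The element 3 + 8*sqrt(434) has minimal polynomial:
x^2 - 6*x - 27767
Discriminant = (-6)^2 - 4*(-27767)
= 36 + 111068
= 111104

111104


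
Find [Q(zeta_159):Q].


The degree equals Euler's totient phi(159).
159 = 3 * 53
phi(159) = 104

104


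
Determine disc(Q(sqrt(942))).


For K = Q(sqrt(d)) with d squarefree: disc(K) = d if d = 1 mod 4, and disc(K) = 4d if d = 2 or 3 mod 4.
Here d = 942, and d mod 4 = 2.
d = 2 mod 4, not 1 (O_K = Z[sqrt(d)]), so disc(K) = 4d = 4 * (942) = 3768

3768


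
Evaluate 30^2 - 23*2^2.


x^2 - d*y^2
= 30^2 - 23*2^2
= 900 - 92
= 808

808


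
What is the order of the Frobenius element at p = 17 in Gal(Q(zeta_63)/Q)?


The Frobenius at p in Gal(Q(zeta_n)/Q) = (Z/nZ)* is the class of p, so its order is ord_63(17), the smallest k >= 1 with 17^k = 1 mod 63.
n = 63 = 3^2 * 7, phi(63) = 36; the order divides phi(n).
Divisors of 36: 1, 2, 3, 4, 6, 9, 12, 18, 36
Repeated squaring mod 63: 17^1 = 17, 17^2 = 37, 17^4 = 46, 17^8 = 37, 17^16 = 46, 17^32 = 37
Test divisors in increasing order:
  k=1: 17^1 = 17 mod 63
  k=2: 17^2 = 37 mod 63
  k=3: 17^3 = 37 * 17 = 62 mod 63
  k=4: 17^4 = 46 mod 63
  k=6: 17^6 = 46 * 37 = 1 mod 63  <- first divisor giving 1
Order = 6

6


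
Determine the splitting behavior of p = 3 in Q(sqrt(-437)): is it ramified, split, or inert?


K = Q(sqrt(-437)). Since d mod 4 = 3, disc(K) = -1748.
Check p | disc: -1748 mod 3 = 1.
p does not divide disc. Compute Legendre symbol (d/p):
1^((3-1)/2) mod 3 = 1
(d/p) = 1, so p splits: (p) = P*P' with e=1, f=1, g=2.
Therefore p is split.

split


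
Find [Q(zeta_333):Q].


The degree equals Euler's totient phi(333).
333 = 3^2 * 37
phi(333) = 216

216
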